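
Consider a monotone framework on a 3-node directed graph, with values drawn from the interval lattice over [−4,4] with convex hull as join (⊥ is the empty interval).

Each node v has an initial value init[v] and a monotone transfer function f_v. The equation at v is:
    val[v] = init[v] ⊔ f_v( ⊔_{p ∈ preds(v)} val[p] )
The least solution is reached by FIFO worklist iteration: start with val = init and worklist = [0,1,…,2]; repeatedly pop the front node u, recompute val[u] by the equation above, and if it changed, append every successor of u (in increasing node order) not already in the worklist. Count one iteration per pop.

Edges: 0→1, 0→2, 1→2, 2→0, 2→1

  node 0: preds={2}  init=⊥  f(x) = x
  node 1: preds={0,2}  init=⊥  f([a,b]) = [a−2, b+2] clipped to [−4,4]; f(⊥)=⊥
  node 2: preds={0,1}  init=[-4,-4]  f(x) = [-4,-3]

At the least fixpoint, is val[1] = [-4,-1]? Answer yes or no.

Worklist (6 pops):
  #1 pop 0: in=[-4,-4] → [-4,-4] (was ⊥); enqueue []
  #2 pop 1: in=[-4,-4] → [-4,-2] (was ⊥); enqueue []
  #3 pop 2: in=[-4,-2] → [-4,-3] (was [-4,-4]); enqueue [0,1]
  #4 pop 0: in=[-4,-3] → [-4,-3] (was [-4,-4]); enqueue [2]
  #5 pop 1: in=[-4,-3] → [-4,-1] (was [-4,-2]); enqueue []
  #6 pop 2: in=[-4,-1] → [-4,-3] (no change)

Fixpoint:
  val[0] = [-4,-3]
  val[1] = [-4,-1]
  val[2] = [-4,-3]

yes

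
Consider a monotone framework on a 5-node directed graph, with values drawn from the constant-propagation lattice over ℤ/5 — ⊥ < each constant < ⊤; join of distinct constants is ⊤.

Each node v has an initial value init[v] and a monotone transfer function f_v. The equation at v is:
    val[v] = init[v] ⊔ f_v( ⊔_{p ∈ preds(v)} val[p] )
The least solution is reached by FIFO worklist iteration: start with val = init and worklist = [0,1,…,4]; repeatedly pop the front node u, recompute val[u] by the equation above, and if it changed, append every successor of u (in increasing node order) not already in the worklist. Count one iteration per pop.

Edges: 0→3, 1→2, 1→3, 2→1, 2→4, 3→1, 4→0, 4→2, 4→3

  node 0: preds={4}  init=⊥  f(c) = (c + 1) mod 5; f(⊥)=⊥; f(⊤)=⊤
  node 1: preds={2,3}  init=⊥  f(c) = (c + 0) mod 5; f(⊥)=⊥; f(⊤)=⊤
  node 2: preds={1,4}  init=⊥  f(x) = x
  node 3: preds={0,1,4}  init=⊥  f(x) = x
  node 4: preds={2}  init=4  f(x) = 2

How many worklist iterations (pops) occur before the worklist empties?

11

Trace (11 dequeues):
  [1] u=0 | in 4 | out 0 | prev ⊥ | push {}
  [2] u=1 | in ⊥ | out ⊥ | ==
  [3] u=2 | in 4 | out 4 | prev ⊥ | push {1}
  [4] u=3 | in ⊤ | out ⊤ | prev ⊥ | push {}
  [5] u=4 | in 4 | out ⊤ | prev 4 | push {0,2,3}
  [6] u=1 | in ⊤ | out ⊤ | prev ⊥ | push {}
  [7] u=0 | in ⊤ | out ⊤ | prev 0 | push {}
  [8] u=2 | in ⊤ | out ⊤ | prev 4 | push {1,4}
  [9] u=3 | in ⊤ | out ⊤ | ==
  [10] u=1 | in ⊤ | out ⊤ | ==
  [11] u=4 | in ⊤ | out ⊤ | ==

Converged values:
  [0] ⊤
  [1] ⊤
  [2] ⊤
  [3] ⊤
  [4] ⊤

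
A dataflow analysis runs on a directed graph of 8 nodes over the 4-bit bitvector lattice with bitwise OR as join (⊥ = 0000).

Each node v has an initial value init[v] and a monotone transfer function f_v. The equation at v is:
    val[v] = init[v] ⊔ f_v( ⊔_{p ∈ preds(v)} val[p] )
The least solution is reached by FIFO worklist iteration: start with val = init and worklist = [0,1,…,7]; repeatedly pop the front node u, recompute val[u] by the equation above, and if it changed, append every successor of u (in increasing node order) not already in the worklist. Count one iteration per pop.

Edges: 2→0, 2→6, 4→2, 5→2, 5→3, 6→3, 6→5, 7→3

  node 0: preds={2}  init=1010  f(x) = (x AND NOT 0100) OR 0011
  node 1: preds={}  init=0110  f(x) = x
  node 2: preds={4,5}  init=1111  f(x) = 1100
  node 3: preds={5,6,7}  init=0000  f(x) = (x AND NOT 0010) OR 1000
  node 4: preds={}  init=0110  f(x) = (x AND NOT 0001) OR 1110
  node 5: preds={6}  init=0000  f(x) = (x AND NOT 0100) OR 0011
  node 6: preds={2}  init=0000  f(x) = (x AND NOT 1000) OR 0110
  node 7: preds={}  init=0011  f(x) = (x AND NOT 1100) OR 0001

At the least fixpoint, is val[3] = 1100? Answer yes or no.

no

Worklist (11 pops):
  #1 pop 0: in=1111 → 1011 (was 1010); enqueue []
  #2 pop 1: in=0000 → 0110 (no change)
  #3 pop 2: in=0110 → 1111 (no change)
  #4 pop 3: in=0011 → 1001 (was 0000); enqueue []
  #5 pop 4: in=0000 → 1110 (was 0110); enqueue [2]
  #6 pop 5: in=0000 → 0011 (was 0000); enqueue [3]
  #7 pop 6: in=1111 → 0111 (was 0000); enqueue [5]
  #8 pop 7: in=0000 → 0011 (no change)
  #9 pop 2: in=1111 → 1111 (no change)
  #10 pop 3: in=0111 → 1101 (was 1001); enqueue []
  #11 pop 5: in=0111 → 0011 (no change)

Fixpoint:
  val[0] = 1011
  val[1] = 0110
  val[2] = 1111
  val[3] = 1101
  val[4] = 1110
  val[5] = 0011
  val[6] = 0111
  val[7] = 0011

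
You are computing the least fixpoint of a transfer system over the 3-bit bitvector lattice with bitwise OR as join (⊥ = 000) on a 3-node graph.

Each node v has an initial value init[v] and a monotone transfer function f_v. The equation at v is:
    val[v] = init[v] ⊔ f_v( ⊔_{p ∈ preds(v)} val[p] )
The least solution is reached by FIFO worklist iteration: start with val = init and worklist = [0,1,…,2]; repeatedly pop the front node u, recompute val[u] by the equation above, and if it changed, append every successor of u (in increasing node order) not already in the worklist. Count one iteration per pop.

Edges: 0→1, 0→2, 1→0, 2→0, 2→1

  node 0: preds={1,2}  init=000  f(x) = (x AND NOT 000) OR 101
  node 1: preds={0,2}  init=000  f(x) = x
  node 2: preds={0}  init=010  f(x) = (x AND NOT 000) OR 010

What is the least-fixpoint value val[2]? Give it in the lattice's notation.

111

Worklist (5 pops):
  #1 pop 0: in=010 → 111 (was 000); enqueue []
  #2 pop 1: in=111 → 111 (was 000); enqueue [0]
  #3 pop 2: in=111 → 111 (was 010); enqueue [1]
  #4 pop 0: in=111 → 111 (no change)
  #5 pop 1: in=111 → 111 (no change)

Fixpoint:
  val[0] = 111
  val[1] = 111
  val[2] = 111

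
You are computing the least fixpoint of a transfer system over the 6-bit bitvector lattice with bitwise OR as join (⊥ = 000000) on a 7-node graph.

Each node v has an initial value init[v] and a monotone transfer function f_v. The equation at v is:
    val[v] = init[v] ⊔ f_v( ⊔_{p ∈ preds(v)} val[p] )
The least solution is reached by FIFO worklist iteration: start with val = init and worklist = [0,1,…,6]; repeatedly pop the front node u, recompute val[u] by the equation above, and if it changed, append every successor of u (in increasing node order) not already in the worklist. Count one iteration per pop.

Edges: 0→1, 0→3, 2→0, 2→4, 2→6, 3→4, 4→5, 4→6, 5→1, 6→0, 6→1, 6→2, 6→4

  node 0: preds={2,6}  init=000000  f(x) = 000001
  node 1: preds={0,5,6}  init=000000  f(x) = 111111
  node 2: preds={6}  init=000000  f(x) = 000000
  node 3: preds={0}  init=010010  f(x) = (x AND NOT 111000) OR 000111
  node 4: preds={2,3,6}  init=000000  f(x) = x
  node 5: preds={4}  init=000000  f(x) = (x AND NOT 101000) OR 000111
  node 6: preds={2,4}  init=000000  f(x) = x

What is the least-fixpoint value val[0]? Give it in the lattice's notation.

Worklist (11 pops):
  #1 pop 0: in=000000 → 000001 (was 000000); enqueue []
  #2 pop 1: in=000001 → 111111 (was 000000); enqueue []
  #3 pop 2: in=000000 → 000000 (no change)
  #4 pop 3: in=000001 → 010111 (was 010010); enqueue []
  #5 pop 4: in=010111 → 010111 (was 000000); enqueue []
  #6 pop 5: in=010111 → 010111 (was 000000); enqueue [1]
  #7 pop 6: in=010111 → 010111 (was 000000); enqueue [0,2,4]
  #8 pop 1: in=010111 → 111111 (no change)
  #9 pop 0: in=010111 → 000001 (no change)
  #10 pop 2: in=010111 → 000000 (no change)
  #11 pop 4: in=010111 → 010111 (no change)

Fixpoint:
  val[0] = 000001
  val[1] = 111111
  val[2] = 000000
  val[3] = 010111
  val[4] = 010111
  val[5] = 010111
  val[6] = 010111

000001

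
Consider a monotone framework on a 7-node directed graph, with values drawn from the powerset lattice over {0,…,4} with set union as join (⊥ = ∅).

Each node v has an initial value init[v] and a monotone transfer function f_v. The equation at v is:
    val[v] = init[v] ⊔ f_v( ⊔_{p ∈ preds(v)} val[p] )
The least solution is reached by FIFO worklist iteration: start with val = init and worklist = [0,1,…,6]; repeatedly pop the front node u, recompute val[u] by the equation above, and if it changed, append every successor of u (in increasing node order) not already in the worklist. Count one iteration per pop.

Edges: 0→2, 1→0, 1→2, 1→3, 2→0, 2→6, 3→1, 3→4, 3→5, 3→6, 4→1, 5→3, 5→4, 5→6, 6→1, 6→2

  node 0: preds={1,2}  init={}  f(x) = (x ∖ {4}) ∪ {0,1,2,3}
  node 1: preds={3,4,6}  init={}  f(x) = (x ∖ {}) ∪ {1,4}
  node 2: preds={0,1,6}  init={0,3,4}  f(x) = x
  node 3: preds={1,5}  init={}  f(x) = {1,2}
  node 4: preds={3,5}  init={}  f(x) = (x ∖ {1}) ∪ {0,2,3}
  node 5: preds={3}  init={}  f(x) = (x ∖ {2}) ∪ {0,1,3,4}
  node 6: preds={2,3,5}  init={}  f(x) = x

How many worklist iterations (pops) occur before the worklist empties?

14

Worklist (14 pops):
  #1 pop 0: in={0,3,4} → {0,1,2,3} (was {}); enqueue []
  #2 pop 1: in={} → {1,4} (was {}); enqueue [0]
  #3 pop 2: in={0,1,2,3,4} → {0,1,2,3,4} (was {0,3,4}); enqueue []
  #4 pop 3: in={1,4} → {1,2} (was {}); enqueue [1]
  #5 pop 4: in={1,2} → {0,2,3} (was {}); enqueue []
  #6 pop 5: in={1,2} → {0,1,3,4} (was {}); enqueue [3,4]
  #7 pop 6: in={0,1,2,3,4} → {0,1,2,3,4} (was {}); enqueue [2]
  #8 pop 0: in={0,1,2,3,4} → {0,1,2,3} (no change)
  #9 pop 1: in={0,1,2,3,4} → {0,1,2,3,4} (was {1,4}); enqueue [0]
  #10 pop 3: in={0,1,2,3,4} → {1,2} (no change)
  #11 pop 4: in={0,1,2,3,4} → {0,2,3,4} (was {0,2,3}); enqueue [1]
  #12 pop 2: in={0,1,2,3,4} → {0,1,2,3,4} (no change)
  #13 pop 0: in={0,1,2,3,4} → {0,1,2,3} (no change)
  #14 pop 1: in={0,1,2,3,4} → {0,1,2,3,4} (no change)

Fixpoint:
  val[0] = {0,1,2,3}
  val[1] = {0,1,2,3,4}
  val[2] = {0,1,2,3,4}
  val[3] = {1,2}
  val[4] = {0,2,3,4}
  val[5] = {0,1,3,4}
  val[6] = {0,1,2,3,4}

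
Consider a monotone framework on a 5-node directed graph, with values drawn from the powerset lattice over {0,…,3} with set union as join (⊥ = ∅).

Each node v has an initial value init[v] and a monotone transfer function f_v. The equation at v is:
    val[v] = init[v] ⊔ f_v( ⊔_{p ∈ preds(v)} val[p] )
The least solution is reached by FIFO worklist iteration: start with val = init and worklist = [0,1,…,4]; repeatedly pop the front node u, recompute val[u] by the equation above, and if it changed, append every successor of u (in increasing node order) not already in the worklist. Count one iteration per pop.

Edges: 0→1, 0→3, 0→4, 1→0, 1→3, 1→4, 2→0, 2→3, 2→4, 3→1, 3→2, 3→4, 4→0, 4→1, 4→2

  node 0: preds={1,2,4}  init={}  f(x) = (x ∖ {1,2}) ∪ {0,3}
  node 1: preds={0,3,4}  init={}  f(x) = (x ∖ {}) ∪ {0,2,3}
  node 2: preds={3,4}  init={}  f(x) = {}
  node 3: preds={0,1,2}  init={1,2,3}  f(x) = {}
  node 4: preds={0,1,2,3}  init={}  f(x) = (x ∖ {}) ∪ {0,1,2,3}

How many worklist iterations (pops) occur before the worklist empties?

8

Iteration log — 8 steps:
  step 1. node 0  ⊔preds={}  new={0,3}  old={}  +wl: 
  step 2. node 1  ⊔preds={0,1,2,3}  new={0,1,2,3}  old={}  +wl: 0
  step 3. node 2  ⊔preds={1,2,3}  new={}  stable
  step 4. node 3  ⊔preds={0,1,2,3}  new={1,2,3}  stable
  step 5. node 4  ⊔preds={0,1,2,3}  new={0,1,2,3}  old={}  +wl: 1,2
  step 6. node 0  ⊔preds={0,1,2,3}  new={0,3}  stable
  step 7. node 1  ⊔preds={0,1,2,3}  new={0,1,2,3}  stable
  step 8. node 2  ⊔preds={0,1,2,3}  new={}  stable

Least fixpoint reached:
  node 0: {0,3}
  node 1: {0,1,2,3}
  node 2: {}
  node 3: {1,2,3}
  node 4: {0,1,2,3}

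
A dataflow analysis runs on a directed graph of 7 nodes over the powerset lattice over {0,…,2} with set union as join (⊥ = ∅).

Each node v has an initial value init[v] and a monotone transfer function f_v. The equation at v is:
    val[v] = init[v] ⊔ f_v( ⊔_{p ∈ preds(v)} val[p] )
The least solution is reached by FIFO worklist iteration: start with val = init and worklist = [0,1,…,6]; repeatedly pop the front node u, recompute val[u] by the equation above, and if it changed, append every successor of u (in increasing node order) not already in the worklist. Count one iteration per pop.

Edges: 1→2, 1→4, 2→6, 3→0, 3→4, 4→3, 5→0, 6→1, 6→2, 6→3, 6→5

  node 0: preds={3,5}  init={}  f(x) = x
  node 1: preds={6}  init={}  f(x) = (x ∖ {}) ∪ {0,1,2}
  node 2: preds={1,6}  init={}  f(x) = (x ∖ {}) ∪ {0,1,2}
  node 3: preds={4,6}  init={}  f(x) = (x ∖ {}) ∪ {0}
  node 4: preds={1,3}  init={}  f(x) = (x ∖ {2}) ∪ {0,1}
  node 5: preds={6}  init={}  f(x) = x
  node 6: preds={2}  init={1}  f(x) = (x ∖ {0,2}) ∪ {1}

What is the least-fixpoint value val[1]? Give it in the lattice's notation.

{0,1,2}

Worklist (9 pops):
  #1 pop 0: in={} → {} (no change)
  #2 pop 1: in={1} → {0,1,2} (was {}); enqueue []
  #3 pop 2: in={0,1,2} → {0,1,2} (was {}); enqueue []
  #4 pop 3: in={1} → {0,1} (was {}); enqueue [0]
  #5 pop 4: in={0,1,2} → {0,1} (was {}); enqueue [3]
  #6 pop 5: in={1} → {1} (was {}); enqueue []
  #7 pop 6: in={0,1,2} → {1} (no change)
  #8 pop 0: in={0,1} → {0,1} (was {}); enqueue []
  #9 pop 3: in={0,1} → {0,1} (no change)

Fixpoint:
  val[0] = {0,1}
  val[1] = {0,1,2}
  val[2] = {0,1,2}
  val[3] = {0,1}
  val[4] = {0,1}
  val[5] = {1}
  val[6] = {1}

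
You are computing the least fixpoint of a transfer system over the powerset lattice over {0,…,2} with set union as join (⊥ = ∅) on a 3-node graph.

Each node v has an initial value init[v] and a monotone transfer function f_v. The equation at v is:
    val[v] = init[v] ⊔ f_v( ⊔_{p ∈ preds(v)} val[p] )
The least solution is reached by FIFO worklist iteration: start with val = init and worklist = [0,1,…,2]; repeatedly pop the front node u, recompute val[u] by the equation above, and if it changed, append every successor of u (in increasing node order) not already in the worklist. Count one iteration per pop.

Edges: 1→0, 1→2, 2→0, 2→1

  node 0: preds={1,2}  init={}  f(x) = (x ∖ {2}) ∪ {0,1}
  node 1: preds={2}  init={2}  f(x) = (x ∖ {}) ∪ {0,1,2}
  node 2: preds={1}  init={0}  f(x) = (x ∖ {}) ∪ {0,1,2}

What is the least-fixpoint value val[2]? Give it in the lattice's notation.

{0,1,2}

Trace (5 dequeues):
  [1] u=0 | in {0,2} | out {0,1} | prev {} | push {}
  [2] u=1 | in {0} | out {0,1,2} | prev {2} | push {0}
  [3] u=2 | in {0,1,2} | out {0,1,2} | prev {0} | push {1}
  [4] u=0 | in {0,1,2} | out {0,1} | ==
  [5] u=1 | in {0,1,2} | out {0,1,2} | ==

Converged values:
  [0] {0,1}
  [1] {0,1,2}
  [2] {0,1,2}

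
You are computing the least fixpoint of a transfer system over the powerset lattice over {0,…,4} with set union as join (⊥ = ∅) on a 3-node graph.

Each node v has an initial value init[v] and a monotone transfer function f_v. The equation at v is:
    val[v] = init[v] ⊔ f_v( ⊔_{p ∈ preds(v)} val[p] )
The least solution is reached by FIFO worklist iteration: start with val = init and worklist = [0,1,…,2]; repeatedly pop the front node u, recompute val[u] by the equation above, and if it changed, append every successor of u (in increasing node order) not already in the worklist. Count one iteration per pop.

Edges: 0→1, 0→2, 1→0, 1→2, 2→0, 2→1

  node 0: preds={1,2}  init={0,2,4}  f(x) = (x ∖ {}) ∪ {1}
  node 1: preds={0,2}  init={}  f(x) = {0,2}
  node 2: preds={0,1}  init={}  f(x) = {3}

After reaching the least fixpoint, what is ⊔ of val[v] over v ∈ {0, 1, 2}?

{0,1,2,3,4}

Iteration log — 6 steps:
  step 1. node 0  ⊔preds={}  new={0,1,2,4}  old={0,2,4}  +wl: 
  step 2. node 1  ⊔preds={0,1,2,4}  new={0,2}  old={}  +wl: 0
  step 3. node 2  ⊔preds={0,1,2,4}  new={3}  old={}  +wl: 1
  step 4. node 0  ⊔preds={0,2,3}  new={0,1,2,3,4}  old={0,1,2,4}  +wl: 2
  step 5. node 1  ⊔preds={0,1,2,3,4}  new={0,2}  stable
  step 6. node 2  ⊔preds={0,1,2,3,4}  new={3}  stable

Least fixpoint reached:
  node 0: {0,1,2,3,4}
  node 1: {0,2}
  node 2: {3}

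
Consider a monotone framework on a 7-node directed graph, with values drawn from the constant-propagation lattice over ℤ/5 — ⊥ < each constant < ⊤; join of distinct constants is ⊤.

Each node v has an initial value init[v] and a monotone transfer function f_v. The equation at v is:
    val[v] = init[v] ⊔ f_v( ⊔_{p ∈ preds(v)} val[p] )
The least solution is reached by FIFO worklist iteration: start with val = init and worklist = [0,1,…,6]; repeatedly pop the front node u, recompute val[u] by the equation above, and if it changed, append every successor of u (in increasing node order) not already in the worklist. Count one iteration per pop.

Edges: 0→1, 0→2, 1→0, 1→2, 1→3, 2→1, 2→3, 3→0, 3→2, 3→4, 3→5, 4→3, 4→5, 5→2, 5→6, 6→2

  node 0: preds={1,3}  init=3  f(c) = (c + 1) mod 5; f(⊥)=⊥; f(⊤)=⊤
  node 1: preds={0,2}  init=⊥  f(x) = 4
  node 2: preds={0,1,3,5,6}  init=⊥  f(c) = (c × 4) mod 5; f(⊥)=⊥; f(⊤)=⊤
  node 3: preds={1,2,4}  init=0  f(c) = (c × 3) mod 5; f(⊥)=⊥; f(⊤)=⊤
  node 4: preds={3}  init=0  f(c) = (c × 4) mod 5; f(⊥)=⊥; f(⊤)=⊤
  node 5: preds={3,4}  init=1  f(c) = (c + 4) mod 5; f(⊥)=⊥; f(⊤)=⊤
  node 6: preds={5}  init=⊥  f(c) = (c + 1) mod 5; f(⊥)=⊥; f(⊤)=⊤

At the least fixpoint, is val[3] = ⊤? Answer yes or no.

Worklist (11 pops):
  #1 pop 0: in=0 → ⊤ (was 3); enqueue []
  #2 pop 1: in=⊤ → 4 (was ⊥); enqueue [0]
  #3 pop 2: in=⊤ → ⊤ (was ⊥); enqueue [1]
  #4 pop 3: in=⊤ → ⊤ (was 0); enqueue [2]
  #5 pop 4: in=⊤ → ⊤ (was 0); enqueue [3]
  #6 pop 5: in=⊤ → ⊤ (was 1); enqueue []
  #7 pop 6: in=⊤ → ⊤ (was ⊥); enqueue []
  #8 pop 0: in=⊤ → ⊤ (no change)
  #9 pop 1: in=⊤ → 4 (no change)
  #10 pop 2: in=⊤ → ⊤ (no change)
  #11 pop 3: in=⊤ → ⊤ (no change)

Fixpoint:
  val[0] = ⊤
  val[1] = 4
  val[2] = ⊤
  val[3] = ⊤
  val[4] = ⊤
  val[5] = ⊤
  val[6] = ⊤

yes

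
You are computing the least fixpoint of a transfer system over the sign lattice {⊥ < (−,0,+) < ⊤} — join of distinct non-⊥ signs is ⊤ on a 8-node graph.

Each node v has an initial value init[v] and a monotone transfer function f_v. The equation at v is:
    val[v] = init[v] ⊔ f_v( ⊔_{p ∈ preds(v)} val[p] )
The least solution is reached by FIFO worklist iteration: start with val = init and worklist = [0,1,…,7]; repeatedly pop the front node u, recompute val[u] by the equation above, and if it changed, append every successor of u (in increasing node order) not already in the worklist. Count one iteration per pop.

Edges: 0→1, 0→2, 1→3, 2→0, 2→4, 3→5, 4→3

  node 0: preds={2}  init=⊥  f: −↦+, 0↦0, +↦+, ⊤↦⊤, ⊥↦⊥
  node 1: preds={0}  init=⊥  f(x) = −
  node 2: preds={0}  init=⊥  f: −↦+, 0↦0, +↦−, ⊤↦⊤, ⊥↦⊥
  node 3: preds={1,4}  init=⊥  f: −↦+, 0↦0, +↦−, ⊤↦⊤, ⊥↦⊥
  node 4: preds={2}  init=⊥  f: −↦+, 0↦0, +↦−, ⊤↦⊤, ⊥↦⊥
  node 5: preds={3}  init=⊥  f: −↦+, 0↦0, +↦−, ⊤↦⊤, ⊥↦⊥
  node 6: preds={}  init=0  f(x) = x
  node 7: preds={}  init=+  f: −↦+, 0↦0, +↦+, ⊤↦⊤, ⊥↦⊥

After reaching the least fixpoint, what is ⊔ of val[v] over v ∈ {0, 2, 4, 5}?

Iteration log — 8 steps:
  step 1. node 0  ⊔preds=⊥  new=⊥  stable
  step 2. node 1  ⊔preds=⊥  new=−  old=⊥  +wl: 
  step 3. node 2  ⊔preds=⊥  new=⊥  stable
  step 4. node 3  ⊔preds=−  new=+  old=⊥  +wl: 
  step 5. node 4  ⊔preds=⊥  new=⊥  stable
  step 6. node 5  ⊔preds=+  new=−  old=⊥  +wl: 
  step 7. node 6  ⊔preds=⊥  new=0  stable
  step 8. node 7  ⊔preds=⊥  new=+  stable

Least fixpoint reached:
  node 0: ⊥
  node 1: −
  node 2: ⊥
  node 3: +
  node 4: ⊥
  node 5: −
  node 6: 0
  node 7: +

−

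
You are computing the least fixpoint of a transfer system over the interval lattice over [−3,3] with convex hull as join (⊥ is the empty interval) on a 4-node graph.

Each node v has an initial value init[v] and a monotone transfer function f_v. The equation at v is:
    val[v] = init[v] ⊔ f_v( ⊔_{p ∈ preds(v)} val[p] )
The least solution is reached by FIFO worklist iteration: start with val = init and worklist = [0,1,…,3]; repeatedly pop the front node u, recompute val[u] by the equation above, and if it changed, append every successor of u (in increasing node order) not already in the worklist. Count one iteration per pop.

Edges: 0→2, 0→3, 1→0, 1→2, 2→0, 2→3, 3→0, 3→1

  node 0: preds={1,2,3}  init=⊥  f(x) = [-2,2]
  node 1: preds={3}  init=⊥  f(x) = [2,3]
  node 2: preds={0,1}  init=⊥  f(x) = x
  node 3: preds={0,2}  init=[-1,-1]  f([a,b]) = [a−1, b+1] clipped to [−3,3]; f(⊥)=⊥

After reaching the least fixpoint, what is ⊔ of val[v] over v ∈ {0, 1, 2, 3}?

Worklist (6 pops):
  #1 pop 0: in=[-1,-1] → [-2,2] (was ⊥); enqueue []
  #2 pop 1: in=[-1,-1] → [2,3] (was ⊥); enqueue [0]
  #3 pop 2: in=[-2,3] → [-2,3] (was ⊥); enqueue []
  #4 pop 3: in=[-2,3] → [-3,3] (was [-1,-1]); enqueue [1]
  #5 pop 0: in=[-3,3] → [-2,2] (no change)
  #6 pop 1: in=[-3,3] → [2,3] (no change)

Fixpoint:
  val[0] = [-2,2]
  val[1] = [2,3]
  val[2] = [-2,3]
  val[3] = [-3,3]

[-3,3]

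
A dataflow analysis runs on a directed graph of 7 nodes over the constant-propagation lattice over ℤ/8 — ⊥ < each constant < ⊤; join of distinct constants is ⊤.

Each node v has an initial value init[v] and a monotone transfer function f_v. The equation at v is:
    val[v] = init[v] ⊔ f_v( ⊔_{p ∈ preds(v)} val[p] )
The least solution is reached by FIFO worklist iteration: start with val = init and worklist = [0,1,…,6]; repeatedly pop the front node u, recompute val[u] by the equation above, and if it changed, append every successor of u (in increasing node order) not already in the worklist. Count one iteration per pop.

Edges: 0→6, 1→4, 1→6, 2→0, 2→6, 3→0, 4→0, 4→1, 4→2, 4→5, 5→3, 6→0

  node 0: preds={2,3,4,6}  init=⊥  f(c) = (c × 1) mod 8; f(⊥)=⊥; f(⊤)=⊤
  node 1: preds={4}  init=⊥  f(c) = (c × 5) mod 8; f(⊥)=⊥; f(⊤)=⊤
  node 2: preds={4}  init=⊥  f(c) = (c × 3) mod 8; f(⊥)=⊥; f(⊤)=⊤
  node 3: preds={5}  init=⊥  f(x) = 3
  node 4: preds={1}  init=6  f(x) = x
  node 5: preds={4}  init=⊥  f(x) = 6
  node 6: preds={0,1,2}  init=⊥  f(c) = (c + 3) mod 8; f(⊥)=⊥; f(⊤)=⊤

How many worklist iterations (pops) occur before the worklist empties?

10

Trace (10 dequeues):
  [1] u=0 | in 6 | out 6 | prev ⊥ | push {}
  [2] u=1 | in 6 | out 6 | prev ⊥ | push {}
  [3] u=2 | in 6 | out 2 | prev ⊥ | push {0}
  [4] u=3 | in ⊥ | out 3 | prev ⊥ | push {}
  [5] u=4 | in 6 | out 6 | ==
  [6] u=5 | in 6 | out 6 | prev ⊥ | push {3}
  [7] u=6 | in ⊤ | out ⊤ | prev ⊥ | push {}
  [8] u=0 | in ⊤ | out ⊤ | prev 6 | push {6}
  [9] u=3 | in 6 | out 3 | ==
  [10] u=6 | in ⊤ | out ⊤ | ==

Converged values:
  [0] ⊤
  [1] 6
  [2] 2
  [3] 3
  [4] 6
  [5] 6
  [6] ⊤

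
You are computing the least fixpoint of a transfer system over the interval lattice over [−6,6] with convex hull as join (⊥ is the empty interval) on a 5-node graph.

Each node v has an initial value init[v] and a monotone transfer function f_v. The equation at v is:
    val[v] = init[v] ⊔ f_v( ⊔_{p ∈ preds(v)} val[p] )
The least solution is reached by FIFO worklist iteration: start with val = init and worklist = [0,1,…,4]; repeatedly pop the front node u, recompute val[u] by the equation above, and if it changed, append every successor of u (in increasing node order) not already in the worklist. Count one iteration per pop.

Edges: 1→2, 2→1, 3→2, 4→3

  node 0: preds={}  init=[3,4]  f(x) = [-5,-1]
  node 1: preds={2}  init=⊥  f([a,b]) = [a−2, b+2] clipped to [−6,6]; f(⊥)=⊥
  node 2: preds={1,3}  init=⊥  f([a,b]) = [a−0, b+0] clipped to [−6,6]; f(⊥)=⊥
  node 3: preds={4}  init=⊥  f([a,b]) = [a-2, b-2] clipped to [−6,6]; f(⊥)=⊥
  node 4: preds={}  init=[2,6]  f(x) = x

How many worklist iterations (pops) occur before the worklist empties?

Worklist (13 pops):
  #1 pop 0: in=⊥ → [-5,4] (was [3,4]); enqueue []
  #2 pop 1: in=⊥ → ⊥ (no change)
  #3 pop 2: in=⊥ → ⊥ (no change)
  #4 pop 3: in=[2,6] → [0,4] (was ⊥); enqueue [2]
  #5 pop 4: in=⊥ → [2,6] (no change)
  #6 pop 2: in=[0,4] → [0,4] (was ⊥); enqueue [1]
  #7 pop 1: in=[0,4] → [-2,6] (was ⊥); enqueue [2]
  #8 pop 2: in=[-2,6] → [-2,6] (was [0,4]); enqueue [1]
  #9 pop 1: in=[-2,6] → [-4,6] (was [-2,6]); enqueue [2]
  #10 pop 2: in=[-4,6] → [-4,6] (was [-2,6]); enqueue [1]
  #11 pop 1: in=[-4,6] → [-6,6] (was [-4,6]); enqueue [2]
  #12 pop 2: in=[-6,6] → [-6,6] (was [-4,6]); enqueue [1]
  #13 pop 1: in=[-6,6] → [-6,6] (no change)

Fixpoint:
  val[0] = [-5,4]
  val[1] = [-6,6]
  val[2] = [-6,6]
  val[3] = [0,4]
  val[4] = [2,6]

13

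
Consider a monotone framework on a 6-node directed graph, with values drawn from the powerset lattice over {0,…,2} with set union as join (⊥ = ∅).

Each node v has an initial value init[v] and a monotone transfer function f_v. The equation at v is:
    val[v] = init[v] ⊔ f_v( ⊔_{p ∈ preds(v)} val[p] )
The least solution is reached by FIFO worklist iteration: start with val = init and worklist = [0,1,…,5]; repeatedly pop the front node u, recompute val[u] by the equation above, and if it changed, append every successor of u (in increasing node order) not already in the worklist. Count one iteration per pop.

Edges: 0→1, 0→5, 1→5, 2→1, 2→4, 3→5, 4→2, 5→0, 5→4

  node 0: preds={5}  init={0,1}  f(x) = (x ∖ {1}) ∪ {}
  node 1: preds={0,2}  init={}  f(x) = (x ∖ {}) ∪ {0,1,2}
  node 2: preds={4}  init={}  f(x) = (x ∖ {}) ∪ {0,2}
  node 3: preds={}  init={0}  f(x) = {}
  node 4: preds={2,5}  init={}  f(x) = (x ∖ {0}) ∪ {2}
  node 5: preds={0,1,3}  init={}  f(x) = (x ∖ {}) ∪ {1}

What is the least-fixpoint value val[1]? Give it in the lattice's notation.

Iteration log — 15 steps:
  step 1. node 0  ⊔preds={}  new={0,1}  stable
  step 2. node 1  ⊔preds={0,1}  new={0,1,2}  old={}  +wl: 
  step 3. node 2  ⊔preds={}  new={0,2}  old={}  +wl: 1
  step 4. node 3  ⊔preds={}  new={0}  stable
  step 5. node 4  ⊔preds={0,2}  new={2}  old={}  +wl: 2
  step 6. node 5  ⊔preds={0,1,2}  new={0,1,2}  old={}  +wl: 0,4
  step 7. node 1  ⊔preds={0,1,2}  new={0,1,2}  stable
  step 8. node 2  ⊔preds={2}  new={0,2}  stable
  step 9. node 0  ⊔preds={0,1,2}  new={0,1,2}  old={0,1}  +wl: 1,5
  step 10. node 4  ⊔preds={0,1,2}  new={1,2}  old={2}  +wl: 2
  step 11. node 1  ⊔preds={0,1,2}  new={0,1,2}  stable
  step 12. node 5  ⊔preds={0,1,2}  new={0,1,2}  stable
  step 13. node 2  ⊔preds={1,2}  new={0,1,2}  old={0,2}  +wl: 1,4
  step 14. node 1  ⊔preds={0,1,2}  new={0,1,2}  stable
  step 15. node 4  ⊔preds={0,1,2}  new={1,2}  stable

Least fixpoint reached:
  node 0: {0,1,2}
  node 1: {0,1,2}
  node 2: {0,1,2}
  node 3: {0}
  node 4: {1,2}
  node 5: {0,1,2}

{0,1,2}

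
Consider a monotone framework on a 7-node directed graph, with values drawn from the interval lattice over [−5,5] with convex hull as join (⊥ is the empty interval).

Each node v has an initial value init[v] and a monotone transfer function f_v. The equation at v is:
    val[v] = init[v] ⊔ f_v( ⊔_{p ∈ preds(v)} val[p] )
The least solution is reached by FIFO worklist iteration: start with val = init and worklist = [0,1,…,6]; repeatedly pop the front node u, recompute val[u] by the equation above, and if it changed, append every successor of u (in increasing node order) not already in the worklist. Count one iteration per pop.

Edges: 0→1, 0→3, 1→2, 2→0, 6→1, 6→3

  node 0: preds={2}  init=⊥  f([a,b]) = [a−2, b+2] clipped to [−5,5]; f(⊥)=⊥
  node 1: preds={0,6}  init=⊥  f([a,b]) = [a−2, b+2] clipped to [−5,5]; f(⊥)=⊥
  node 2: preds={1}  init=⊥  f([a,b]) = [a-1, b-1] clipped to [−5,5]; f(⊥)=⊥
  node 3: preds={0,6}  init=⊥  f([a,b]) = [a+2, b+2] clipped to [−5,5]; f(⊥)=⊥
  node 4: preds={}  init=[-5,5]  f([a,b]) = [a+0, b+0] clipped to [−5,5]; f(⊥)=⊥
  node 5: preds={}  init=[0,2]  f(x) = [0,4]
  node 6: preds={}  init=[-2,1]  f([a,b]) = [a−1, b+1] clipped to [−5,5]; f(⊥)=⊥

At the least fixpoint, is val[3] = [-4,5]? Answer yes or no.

no

Trace (14 dequeues):
  [1] u=0 | in ⊥ | out ⊥ | ==
  [2] u=1 | in [-2,1] | out [-4,3] | prev ⊥ | push {}
  [3] u=2 | in [-4,3] | out [-5,2] | prev ⊥ | push {0}
  [4] u=3 | in [-2,1] | out [0,3] | prev ⊥ | push {}
  [5] u=4 | in ⊥ | out [-5,5] | ==
  [6] u=5 | in ⊥ | out [0,4] | prev [0,2] | push {}
  [7] u=6 | in ⊥ | out [-2,1] | ==
  [8] u=0 | in [-5,2] | out [-5,4] | prev ⊥ | push {1,3}
  [9] u=1 | in [-5,4] | out [-5,5] | prev [-4,3] | push {2}
  [10] u=3 | in [-5,4] | out [-3,5] | prev [0,3] | push {}
  [11] u=2 | in [-5,5] | out [-5,4] | prev [-5,2] | push {0}
  [12] u=0 | in [-5,4] | out [-5,5] | prev [-5,4] | push {1,3}
  [13] u=1 | in [-5,5] | out [-5,5] | ==
  [14] u=3 | in [-5,5] | out [-3,5] | ==

Converged values:
  [0] [-5,5]
  [1] [-5,5]
  [2] [-5,4]
  [3] [-3,5]
  [4] [-5,5]
  [5] [0,4]
  [6] [-2,1]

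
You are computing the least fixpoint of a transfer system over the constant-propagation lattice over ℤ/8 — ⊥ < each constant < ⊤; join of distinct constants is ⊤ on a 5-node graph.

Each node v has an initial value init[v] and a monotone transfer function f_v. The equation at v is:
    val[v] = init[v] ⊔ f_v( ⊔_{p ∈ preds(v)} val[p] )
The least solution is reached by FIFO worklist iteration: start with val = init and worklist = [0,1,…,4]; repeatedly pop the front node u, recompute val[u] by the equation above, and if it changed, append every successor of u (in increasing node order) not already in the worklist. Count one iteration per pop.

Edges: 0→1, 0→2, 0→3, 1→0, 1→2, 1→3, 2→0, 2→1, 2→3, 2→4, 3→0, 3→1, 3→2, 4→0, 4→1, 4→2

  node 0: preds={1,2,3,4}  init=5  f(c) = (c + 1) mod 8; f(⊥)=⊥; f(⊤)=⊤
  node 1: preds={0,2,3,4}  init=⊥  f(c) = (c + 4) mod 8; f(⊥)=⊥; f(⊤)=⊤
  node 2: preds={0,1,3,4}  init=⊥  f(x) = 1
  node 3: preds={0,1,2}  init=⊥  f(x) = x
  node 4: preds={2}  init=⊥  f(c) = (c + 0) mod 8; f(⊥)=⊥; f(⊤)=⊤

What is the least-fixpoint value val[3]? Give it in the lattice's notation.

⊤

Iteration log — 10 steps:
  step 1. node 0  ⊔preds=⊥  new=5  stable
  step 2. node 1  ⊔preds=5  new=1  old=⊥  +wl: 0
  step 3. node 2  ⊔preds=⊤  new=1  old=⊥  +wl: 1
  step 4. node 3  ⊔preds=⊤  new=⊤  old=⊥  +wl: 2
  step 5. node 4  ⊔preds=1  new=1  old=⊥  +wl: 
  step 6. node 0  ⊔preds=⊤  new=⊤  old=5  +wl: 3
  step 7. node 1  ⊔preds=⊤  new=⊤  old=1  +wl: 0
  step 8. node 2  ⊔preds=⊤  new=1  stable
  step 9. node 3  ⊔preds=⊤  new=⊤  stable
  step 10. node 0  ⊔preds=⊤  new=⊤  stable

Least fixpoint reached:
  node 0: ⊤
  node 1: ⊤
  node 2: 1
  node 3: ⊤
  node 4: 1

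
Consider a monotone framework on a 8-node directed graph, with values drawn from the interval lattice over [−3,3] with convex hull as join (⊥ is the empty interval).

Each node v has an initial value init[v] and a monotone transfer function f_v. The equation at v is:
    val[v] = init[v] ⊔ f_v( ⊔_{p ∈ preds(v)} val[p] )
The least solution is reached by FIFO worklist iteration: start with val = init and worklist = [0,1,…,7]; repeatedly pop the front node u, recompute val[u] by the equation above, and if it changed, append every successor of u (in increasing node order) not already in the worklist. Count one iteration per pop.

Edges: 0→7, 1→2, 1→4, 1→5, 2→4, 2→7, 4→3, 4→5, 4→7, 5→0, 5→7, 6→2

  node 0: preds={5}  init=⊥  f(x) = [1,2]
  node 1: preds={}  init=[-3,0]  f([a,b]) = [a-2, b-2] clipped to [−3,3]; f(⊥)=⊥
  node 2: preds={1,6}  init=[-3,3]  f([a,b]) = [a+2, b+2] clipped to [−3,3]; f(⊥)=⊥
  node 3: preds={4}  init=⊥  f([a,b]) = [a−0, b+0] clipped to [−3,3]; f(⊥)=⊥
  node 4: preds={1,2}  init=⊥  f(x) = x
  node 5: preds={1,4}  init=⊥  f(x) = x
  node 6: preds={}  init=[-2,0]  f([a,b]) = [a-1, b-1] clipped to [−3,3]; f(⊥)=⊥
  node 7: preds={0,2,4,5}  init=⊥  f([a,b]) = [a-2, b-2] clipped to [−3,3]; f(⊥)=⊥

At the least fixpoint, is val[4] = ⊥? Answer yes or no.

no

Trace (10 dequeues):
  [1] u=0 | in ⊥ | out [1,2] | prev ⊥ | push {}
  [2] u=1 | in ⊥ | out [-3,0] | ==
  [3] u=2 | in [-3,0] | out [-3,3] | ==
  [4] u=3 | in ⊥ | out ⊥ | ==
  [5] u=4 | in [-3,3] | out [-3,3] | prev ⊥ | push {3}
  [6] u=5 | in [-3,3] | out [-3,3] | prev ⊥ | push {0}
  [7] u=6 | in ⊥ | out [-2,0] | ==
  [8] u=7 | in [-3,3] | out [-3,1] | prev ⊥ | push {}
  [9] u=3 | in [-3,3] | out [-3,3] | prev ⊥ | push {}
  [10] u=0 | in [-3,3] | out [1,2] | ==

Converged values:
  [0] [1,2]
  [1] [-3,0]
  [2] [-3,3]
  [3] [-3,3]
  [4] [-3,3]
  [5] [-3,3]
  [6] [-2,0]
  [7] [-3,1]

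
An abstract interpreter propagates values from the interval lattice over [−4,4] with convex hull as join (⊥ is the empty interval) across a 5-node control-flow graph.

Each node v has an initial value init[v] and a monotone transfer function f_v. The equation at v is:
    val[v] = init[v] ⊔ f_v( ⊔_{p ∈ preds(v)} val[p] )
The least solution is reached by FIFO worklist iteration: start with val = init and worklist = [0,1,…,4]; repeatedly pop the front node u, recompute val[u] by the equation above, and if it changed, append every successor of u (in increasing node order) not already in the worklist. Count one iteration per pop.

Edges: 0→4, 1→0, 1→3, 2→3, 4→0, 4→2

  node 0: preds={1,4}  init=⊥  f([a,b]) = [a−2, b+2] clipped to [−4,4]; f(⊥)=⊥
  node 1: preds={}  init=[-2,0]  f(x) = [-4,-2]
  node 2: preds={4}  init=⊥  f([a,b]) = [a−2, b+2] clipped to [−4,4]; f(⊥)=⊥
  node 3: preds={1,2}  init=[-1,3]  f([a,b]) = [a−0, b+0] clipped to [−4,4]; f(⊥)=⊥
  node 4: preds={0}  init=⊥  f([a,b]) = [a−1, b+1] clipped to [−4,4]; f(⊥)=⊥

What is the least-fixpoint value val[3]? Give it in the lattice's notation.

[-4,4]

Worklist (11 pops):
  #1 pop 0: in=[-2,0] → [-4,2] (was ⊥); enqueue []
  #2 pop 1: in=⊥ → [-4,0] (was [-2,0]); enqueue [0]
  #3 pop 2: in=⊥ → ⊥ (no change)
  #4 pop 3: in=[-4,0] → [-4,3] (was [-1,3]); enqueue []
  #5 pop 4: in=[-4,2] → [-4,3] (was ⊥); enqueue [2]
  #6 pop 0: in=[-4,3] → [-4,4] (was [-4,2]); enqueue [4]
  #7 pop 2: in=[-4,3] → [-4,4] (was ⊥); enqueue [3]
  #8 pop 4: in=[-4,4] → [-4,4] (was [-4,3]); enqueue [0,2]
  #9 pop 3: in=[-4,4] → [-4,4] (was [-4,3]); enqueue []
  #10 pop 0: in=[-4,4] → [-4,4] (no change)
  #11 pop 2: in=[-4,4] → [-4,4] (no change)

Fixpoint:
  val[0] = [-4,4]
  val[1] = [-4,0]
  val[2] = [-4,4]
  val[3] = [-4,4]
  val[4] = [-4,4]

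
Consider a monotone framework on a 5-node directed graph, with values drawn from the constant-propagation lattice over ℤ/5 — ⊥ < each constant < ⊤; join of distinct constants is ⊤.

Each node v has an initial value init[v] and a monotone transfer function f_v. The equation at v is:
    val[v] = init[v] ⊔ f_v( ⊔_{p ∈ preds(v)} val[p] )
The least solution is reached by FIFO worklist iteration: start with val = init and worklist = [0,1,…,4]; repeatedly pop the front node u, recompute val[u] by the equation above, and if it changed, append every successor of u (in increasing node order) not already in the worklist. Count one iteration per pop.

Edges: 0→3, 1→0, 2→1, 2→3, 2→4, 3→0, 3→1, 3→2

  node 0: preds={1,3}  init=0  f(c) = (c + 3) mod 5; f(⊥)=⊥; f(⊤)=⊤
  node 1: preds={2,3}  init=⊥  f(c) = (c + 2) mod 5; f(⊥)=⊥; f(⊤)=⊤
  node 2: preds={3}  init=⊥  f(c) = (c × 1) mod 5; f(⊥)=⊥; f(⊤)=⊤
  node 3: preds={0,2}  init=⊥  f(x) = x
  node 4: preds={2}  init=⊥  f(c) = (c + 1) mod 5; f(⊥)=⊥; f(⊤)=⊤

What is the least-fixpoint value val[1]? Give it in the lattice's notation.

⊤

Iteration log — 17 steps:
  step 1. node 0  ⊔preds=⊥  new=0  stable
  step 2. node 1  ⊔preds=⊥  new=⊥  stable
  step 3. node 2  ⊔preds=⊥  new=⊥  stable
  step 4. node 3  ⊔preds=0  new=0  old=⊥  +wl: 0,1,2
  step 5. node 4  ⊔preds=⊥  new=⊥  stable
  step 6. node 0  ⊔preds=0  new=⊤  old=0  +wl: 3
  step 7. node 1  ⊔preds=0  new=2  old=⊥  +wl: 0
  step 8. node 2  ⊔preds=0  new=0  old=⊥  +wl: 1,4
  step 9. node 3  ⊔preds=⊤  new=⊤  old=0  +wl: 2
  step 10. node 0  ⊔preds=⊤  new=⊤  stable
  step 11. node 1  ⊔preds=⊤  new=⊤  old=2  +wl: 0
  step 12. node 4  ⊔preds=0  new=1  old=⊥  +wl: 
  step 13. node 2  ⊔preds=⊤  new=⊤  old=0  +wl: 1,3,4
  step 14. node 0  ⊔preds=⊤  new=⊤  stable
  step 15. node 1  ⊔preds=⊤  new=⊤  stable
  step 16. node 3  ⊔preds=⊤  new=⊤  stable
  step 17. node 4  ⊔preds=⊤  new=⊤  old=1  +wl: 

Least fixpoint reached:
  node 0: ⊤
  node 1: ⊤
  node 2: ⊤
  node 3: ⊤
  node 4: ⊤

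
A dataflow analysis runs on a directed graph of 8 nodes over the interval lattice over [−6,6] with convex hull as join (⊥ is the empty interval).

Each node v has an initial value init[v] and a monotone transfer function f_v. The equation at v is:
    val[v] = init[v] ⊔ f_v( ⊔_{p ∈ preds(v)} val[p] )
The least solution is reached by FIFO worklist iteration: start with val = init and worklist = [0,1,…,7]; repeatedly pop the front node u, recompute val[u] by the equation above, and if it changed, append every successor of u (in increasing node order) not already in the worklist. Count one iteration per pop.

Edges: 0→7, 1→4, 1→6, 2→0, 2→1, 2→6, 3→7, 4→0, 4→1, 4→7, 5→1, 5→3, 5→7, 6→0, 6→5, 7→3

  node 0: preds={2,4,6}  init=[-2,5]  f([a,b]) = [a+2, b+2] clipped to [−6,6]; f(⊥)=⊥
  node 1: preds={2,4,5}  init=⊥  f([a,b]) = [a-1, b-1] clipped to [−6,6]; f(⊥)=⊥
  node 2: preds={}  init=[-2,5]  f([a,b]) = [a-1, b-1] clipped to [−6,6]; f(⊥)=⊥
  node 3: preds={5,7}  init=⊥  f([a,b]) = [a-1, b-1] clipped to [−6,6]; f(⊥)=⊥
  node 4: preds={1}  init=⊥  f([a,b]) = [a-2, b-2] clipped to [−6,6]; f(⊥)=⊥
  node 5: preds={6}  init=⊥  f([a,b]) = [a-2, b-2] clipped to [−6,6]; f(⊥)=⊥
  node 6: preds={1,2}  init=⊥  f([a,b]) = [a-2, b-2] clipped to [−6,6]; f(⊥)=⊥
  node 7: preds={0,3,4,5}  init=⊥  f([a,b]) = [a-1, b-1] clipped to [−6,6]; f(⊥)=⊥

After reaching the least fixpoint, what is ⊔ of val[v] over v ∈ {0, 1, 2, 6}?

[-6,6]

Trace (19 dequeues):
  [1] u=0 | in [-2,5] | out [-2,6] | prev [-2,5] | push {}
  [2] u=1 | in [-2,5] | out [-3,4] | prev ⊥ | push {}
  [3] u=2 | in ⊥ | out [-2,5] | ==
  [4] u=3 | in ⊥ | out ⊥ | ==
  [5] u=4 | in [-3,4] | out [-5,2] | prev ⊥ | push {0,1}
  [6] u=5 | in ⊥ | out ⊥ | ==
  [7] u=6 | in [-3,5] | out [-5,3] | prev ⊥ | push {5}
  [8] u=7 | in [-5,6] | out [-6,5] | prev ⊥ | push {3}
  [9] u=0 | in [-5,5] | out [-3,6] | prev [-2,6] | push {7}
  [10] u=1 | in [-5,5] | out [-6,4] | prev [-3,4] | push {4,6}
  [11] u=5 | in [-5,3] | out [-6,1] | prev ⊥ | push {1}
  [12] u=3 | in [-6,5] | out [-6,4] | prev ⊥ | push {}
  [13] u=7 | in [-6,6] | out [-6,5] | ==
  [14] u=4 | in [-6,4] | out [-6,2] | prev [-5,2] | push {0,7}
  [15] u=6 | in [-6,5] | out [-6,3] | prev [-5,3] | push {5}
  [16] u=1 | in [-6,5] | out [-6,4] | ==
  [17] u=0 | in [-6,5] | out [-4,6] | prev [-3,6] | push {}
  [18] u=7 | in [-6,6] | out [-6,5] | ==
  [19] u=5 | in [-6,3] | out [-6,1] | ==

Converged values:
  [0] [-4,6]
  [1] [-6,4]
  [2] [-2,5]
  [3] [-6,4]
  [4] [-6,2]
  [5] [-6,1]
  [6] [-6,3]
  [7] [-6,5]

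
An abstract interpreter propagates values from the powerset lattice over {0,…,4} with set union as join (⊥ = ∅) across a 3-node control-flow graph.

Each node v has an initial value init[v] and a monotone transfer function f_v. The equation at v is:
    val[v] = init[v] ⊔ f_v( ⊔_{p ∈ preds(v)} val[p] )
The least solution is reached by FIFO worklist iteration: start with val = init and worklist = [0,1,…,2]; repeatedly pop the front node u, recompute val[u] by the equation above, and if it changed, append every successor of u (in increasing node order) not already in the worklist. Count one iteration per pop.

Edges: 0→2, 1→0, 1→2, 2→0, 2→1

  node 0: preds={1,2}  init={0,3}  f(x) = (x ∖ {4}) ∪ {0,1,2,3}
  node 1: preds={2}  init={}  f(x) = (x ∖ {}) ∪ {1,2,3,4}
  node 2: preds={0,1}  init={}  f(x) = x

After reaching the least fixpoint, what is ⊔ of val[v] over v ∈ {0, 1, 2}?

Trace (7 dequeues):
  [1] u=0 | in {} | out {0,1,2,3} | prev {0,3} | push {}
  [2] u=1 | in {} | out {1,2,3,4} | prev {} | push {0}
  [3] u=2 | in {0,1,2,3,4} | out {0,1,2,3,4} | prev {} | push {1}
  [4] u=0 | in {0,1,2,3,4} | out {0,1,2,3} | ==
  [5] u=1 | in {0,1,2,3,4} | out {0,1,2,3,4} | prev {1,2,3,4} | push {0,2}
  [6] u=0 | in {0,1,2,3,4} | out {0,1,2,3} | ==
  [7] u=2 | in {0,1,2,3,4} | out {0,1,2,3,4} | ==

Converged values:
  [0] {0,1,2,3}
  [1] {0,1,2,3,4}
  [2] {0,1,2,3,4}

{0,1,2,3,4}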